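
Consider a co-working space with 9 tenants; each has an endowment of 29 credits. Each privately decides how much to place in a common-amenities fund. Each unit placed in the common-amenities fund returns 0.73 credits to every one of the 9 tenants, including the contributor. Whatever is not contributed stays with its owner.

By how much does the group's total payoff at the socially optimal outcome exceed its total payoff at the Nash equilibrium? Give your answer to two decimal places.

1453.77 credits

The private return per contributed unit is 0.73 < 1, so contributing 0 is dominant for every player. At the Nash equilibrium everyone keeps their 29, and the group total is 9 × 29 = 261.
Each contributed unit returns 6.570 to the group as a whole (0.73 to each of 9 players), which exceeds 1, so the social optimum is full contribution: group total = 6.570 × 261 = 1714.77.
Efficiency loss = 1714.77 − 261 = 1453.77.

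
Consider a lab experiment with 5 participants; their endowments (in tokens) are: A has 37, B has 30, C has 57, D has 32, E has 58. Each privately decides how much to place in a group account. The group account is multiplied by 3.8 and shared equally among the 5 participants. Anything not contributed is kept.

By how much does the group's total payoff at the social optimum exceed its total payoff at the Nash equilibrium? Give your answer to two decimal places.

The private return per contributed unit is 3.8/5 = 0.7600 < 1 for every player regardless of endowment, so the Nash equilibrium is zero contribution and the group total is Σ E_j = 37 + 30 + 57 + 32 + 58 = 214.
Each contributed unit returns 3.800 to the group, so the social optimum is full contribution by everyone: group total = 3.800 × 214 = 813.20.
Efficiency loss = (3.800 − 1) × 214 = 599.20.

599.20 tokens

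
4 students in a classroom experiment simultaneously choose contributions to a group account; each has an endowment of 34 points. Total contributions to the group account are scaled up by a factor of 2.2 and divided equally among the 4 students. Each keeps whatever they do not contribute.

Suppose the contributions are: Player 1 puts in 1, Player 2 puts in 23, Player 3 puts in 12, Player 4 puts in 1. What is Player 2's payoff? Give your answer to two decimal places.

Total contributed: 1 + 23 + 12 + 1 = 37.
Each receives 2.2 × 37 / 4 = 20.35 from the group account.
Player 2 keeps 34 − 23 = 11, so Player 2's payoff is 11 + 20.35 = 31.35.

31.35 points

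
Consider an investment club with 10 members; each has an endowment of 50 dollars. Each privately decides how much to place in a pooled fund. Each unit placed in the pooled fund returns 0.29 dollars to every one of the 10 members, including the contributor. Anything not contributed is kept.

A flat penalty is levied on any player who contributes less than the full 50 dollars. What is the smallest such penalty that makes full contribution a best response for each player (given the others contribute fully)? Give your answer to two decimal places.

Given the others contribute fully, the best deviation is to contribute 0 (any partial contribution still incurs the fine and gives up units whose private return 0.29 is below 1).
Deviating from 50 to 0 saves 50 dollars but forfeits the deviator's share of the drop in the pooled fund: 0.29 × 50 = 14.50.
So the deviation gain is 50 − 14.50 = 35.50, and the fine must be at least 35.50 dollars to wipe it out.

35.50 dollars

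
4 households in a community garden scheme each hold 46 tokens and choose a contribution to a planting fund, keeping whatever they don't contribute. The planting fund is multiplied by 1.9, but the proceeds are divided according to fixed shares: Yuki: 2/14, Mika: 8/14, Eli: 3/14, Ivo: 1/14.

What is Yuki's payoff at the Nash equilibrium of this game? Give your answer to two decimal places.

Each unit j contributes comes back to j as 1.9 × (j's share), so j prefers to contribute only if that share exceeds 1/1.9 = 0.5263; otherwise keeping the unit dominates.
The only share above 0.5263 is Mika's 8/14, contributing 46; the remaining 3 contribute 0. Total contributed: 46.
Yuki keeps 46 and receives 1.9 × 46 × 2/14 = 12.49 from the planting fund, for a payoff of 58.49.

58.49 tokens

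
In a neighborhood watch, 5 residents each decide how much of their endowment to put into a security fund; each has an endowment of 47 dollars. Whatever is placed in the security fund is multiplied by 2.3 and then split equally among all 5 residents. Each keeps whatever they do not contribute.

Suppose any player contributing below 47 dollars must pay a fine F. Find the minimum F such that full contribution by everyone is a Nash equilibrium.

25.38 dollars

Given the others contribute fully, the best deviation is to contribute 0 (any partial contribution still incurs the fine and gives up units whose private return 0.4600 is below 1).
Deviating from 47 to 0 saves 47 dollars but forfeits the deviator's share of the drop in the security fund: 2.3/5 × 47 = 21.62.
So the deviation gain is 47 − 21.62 = 25.38, and the fine must be at least 25.38 dollars to wipe it out.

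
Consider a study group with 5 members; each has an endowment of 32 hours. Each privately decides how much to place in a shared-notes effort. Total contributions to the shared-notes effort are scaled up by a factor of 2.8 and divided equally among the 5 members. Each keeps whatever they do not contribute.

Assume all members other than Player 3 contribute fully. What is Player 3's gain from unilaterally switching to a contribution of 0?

Switching from a contribution of 32 to 0 lets Player 3 keep an extra 32 hours, but lowers the shared-notes effort by 32, which costs Player 3 their own share of that drop: 2.8/5 × 32 = 17.92.
Net gain = 32 − 17.92 = 14.08. The private return per contributed unit (0.5600) is below 1, so free-riding is indeed the best response regardless of what the others do.

14.08 hours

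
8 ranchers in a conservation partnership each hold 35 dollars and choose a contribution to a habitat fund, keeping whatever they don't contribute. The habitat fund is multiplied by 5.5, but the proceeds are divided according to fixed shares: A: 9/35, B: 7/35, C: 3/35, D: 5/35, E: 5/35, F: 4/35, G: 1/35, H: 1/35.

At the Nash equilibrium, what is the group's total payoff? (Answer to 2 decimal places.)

595.00 dollars

For player j, contributing a unit is worthwhile iff 5.5 × (j's share) ≥ 1, i.e. iff j's share is at least 0.1818.
A and B clear that bar, contributing 35 each; the remaining 6 contribute 0. Total contributed: 70.
The habitat fund pays out 5.5 × 70 = 385.00 in total (split across the unequal shares, but the aggregate is all that matters for the group sum).
The 6 free-riders keep 35 each, adding 210. Group total = 210 + 385.00 = 595.00.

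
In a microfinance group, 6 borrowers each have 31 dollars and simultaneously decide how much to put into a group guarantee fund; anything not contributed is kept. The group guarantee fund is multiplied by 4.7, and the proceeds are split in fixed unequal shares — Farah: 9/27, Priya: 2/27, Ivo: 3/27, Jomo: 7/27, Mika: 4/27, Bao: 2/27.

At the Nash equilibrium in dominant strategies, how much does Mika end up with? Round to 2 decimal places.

Each unit j contributes comes back to j as 4.7 × (j's share), so j prefers to contribute only if that share exceeds 1/4.7 = 0.2128; otherwise keeping the unit dominates.
Farah and Jomo clear that bar, contributing 31 each; the remaining 4 contribute 0. Total contributed: 62.
Mika keeps 31 and receives 4.7 × 62 × 4/27 = 43.17 from the group guarantee fund, for a payoff of 74.17.

74.17 dollars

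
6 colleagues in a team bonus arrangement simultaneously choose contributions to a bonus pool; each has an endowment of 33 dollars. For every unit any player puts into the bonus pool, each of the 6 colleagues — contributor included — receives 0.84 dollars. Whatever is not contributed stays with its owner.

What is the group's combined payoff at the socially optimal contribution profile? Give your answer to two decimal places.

Each contributed unit returns 5.040 to the group as a whole (0.84 to each of 6 players), which exceeds 1, so the social optimum is full contribution: group total = 5.040 × 198 = 997.92.

997.92 dollars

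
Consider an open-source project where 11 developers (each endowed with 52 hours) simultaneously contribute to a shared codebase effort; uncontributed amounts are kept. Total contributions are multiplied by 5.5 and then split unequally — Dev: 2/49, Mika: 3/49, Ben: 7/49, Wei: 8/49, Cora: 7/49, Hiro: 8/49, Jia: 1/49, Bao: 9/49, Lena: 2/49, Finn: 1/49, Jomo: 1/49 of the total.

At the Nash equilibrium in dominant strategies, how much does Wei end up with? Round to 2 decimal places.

98.69 hours

Each unit j contributes comes back to j as 5.5 × (j's share), so j prefers to contribute only if that share exceeds 1/5.5 = 0.1818; otherwise keeping the unit dominates.
Bao alone (share 9/49) is above the threshold, contributing 52; the remaining 10 contribute 0. Total contributed: 52.
Wei keeps 52 and receives 5.5 × 52 × 8/49 = 46.69 from the shared codebase effort, for a payoff of 98.69.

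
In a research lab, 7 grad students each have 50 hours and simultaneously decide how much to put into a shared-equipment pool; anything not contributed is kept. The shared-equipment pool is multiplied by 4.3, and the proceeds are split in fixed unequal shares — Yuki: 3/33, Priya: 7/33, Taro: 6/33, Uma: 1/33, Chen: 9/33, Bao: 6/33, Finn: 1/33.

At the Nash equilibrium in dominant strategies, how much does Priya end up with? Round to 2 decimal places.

95.61 hours

Each unit j contributes comes back to j as 4.3 × (j's share), so j prefers to contribute only if that share exceeds 1/4.3 = 0.2326; otherwise keeping the unit dominates.
The only share above 0.2326 is Chen's 9/33, contributing 50; the remaining 6 contribute 0. Total contributed: 50.
Priya keeps 50 and receives 4.3 × 50 × 7/33 = 45.61 from the shared-equipment pool, for a payoff of 95.61.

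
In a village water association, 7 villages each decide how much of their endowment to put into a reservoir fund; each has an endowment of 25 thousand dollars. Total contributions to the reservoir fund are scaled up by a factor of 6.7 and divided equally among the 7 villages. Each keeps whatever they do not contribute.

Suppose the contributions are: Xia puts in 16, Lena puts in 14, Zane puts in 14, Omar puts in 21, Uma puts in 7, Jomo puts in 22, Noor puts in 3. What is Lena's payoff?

Total contributed: 16 + 14 + 14 + 21 + 7 + 22 + 3 = 97.
Each receives 6.7 × 97 / 7 = 92.84 from the reservoir fund.
Lena keeps 25 − 14 = 11, so Lena's payoff is 11 + 92.84 = 103.84.

103.84 thousand dollars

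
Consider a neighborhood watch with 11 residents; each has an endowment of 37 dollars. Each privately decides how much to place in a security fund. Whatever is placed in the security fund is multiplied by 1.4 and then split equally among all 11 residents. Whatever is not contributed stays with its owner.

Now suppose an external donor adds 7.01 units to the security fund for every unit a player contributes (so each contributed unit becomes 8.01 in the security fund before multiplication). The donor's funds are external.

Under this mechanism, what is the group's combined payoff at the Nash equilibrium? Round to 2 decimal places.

With the mechanism, a contributed unit returns 1.4 × 8.01 / 11 = 1.0195 per unit of net cost to the contributor — now above 1 — so contributing fully is weakly dominant for every player.
At the Nash equilibrium everyone contributes 37. Group total payoff = 1.4 × 8.01 × 407 = 4564.10.

4564.10 dollars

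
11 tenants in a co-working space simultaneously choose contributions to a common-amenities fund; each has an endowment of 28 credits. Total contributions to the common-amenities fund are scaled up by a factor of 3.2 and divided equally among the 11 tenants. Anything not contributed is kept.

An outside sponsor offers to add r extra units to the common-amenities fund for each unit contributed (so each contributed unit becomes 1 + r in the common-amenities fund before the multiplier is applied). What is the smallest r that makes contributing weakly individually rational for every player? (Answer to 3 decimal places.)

With matching at rate r, one contributed unit becomes (1 + r) in the common-amenities fund and returns 3.2 × (1 + r) / 11 to the contributor.
Setting this equal to 1: 1 + r = 11/3.2 = 3.4375.
So the minimum matching rate is r = 3.4375 − 1 = 2.438.

2.438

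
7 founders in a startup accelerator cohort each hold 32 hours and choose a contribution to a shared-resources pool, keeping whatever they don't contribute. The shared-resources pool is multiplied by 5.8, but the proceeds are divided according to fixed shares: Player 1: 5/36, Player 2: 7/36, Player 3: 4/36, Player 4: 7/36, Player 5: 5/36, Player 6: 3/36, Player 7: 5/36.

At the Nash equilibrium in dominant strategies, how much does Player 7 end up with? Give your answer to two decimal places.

83.56 hours

Player j's private return per contributed unit is 5.8 × (j's share). Contributing is weakly dominant for j when that share is at least 1/5.8 = 0.1724, and contributing 0 is dominant otherwise.
Player 2 and Player 4 are above the threshold, contributing 32 each; the remaining 5 contribute 0. Total contributed: 64.
Player 7 keeps 32 and receives 5.8 × 64 × 5/36 = 51.56 from the shared-resources pool, for a payoff of 83.56.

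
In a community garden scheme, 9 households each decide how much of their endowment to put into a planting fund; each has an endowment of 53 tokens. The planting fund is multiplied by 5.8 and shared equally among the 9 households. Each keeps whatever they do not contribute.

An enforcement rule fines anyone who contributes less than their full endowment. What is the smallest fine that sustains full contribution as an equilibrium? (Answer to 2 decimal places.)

Given the others contribute fully, the best deviation is to contribute 0 (any partial contribution still incurs the fine and gives up units whose private return 0.6444 is below 1).
Deviating from 53 to 0 saves 53 tokens but forfeits the deviator's share of the drop in the planting fund: 5.8/9 × 53 = 34.16.
So the deviation gain is 53 − 34.16 = 18.84, and the fine must be at least 18.84 tokens to wipe it out.

18.84 tokens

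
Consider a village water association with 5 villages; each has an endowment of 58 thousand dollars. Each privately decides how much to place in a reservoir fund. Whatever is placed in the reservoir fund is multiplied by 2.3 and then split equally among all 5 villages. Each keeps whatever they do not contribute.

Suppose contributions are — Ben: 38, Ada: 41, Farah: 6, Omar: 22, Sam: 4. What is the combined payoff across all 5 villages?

434.30 thousand dollars

Total contributed: 38 + 41 + 6 + 22 + 4 = 111; total kept: 5 × 58 − 111 = 179.
The reservoir fund pays out 2.3 × 111 = 255.30 in aggregate.
Group total = 179 + 255.30 = 434.30.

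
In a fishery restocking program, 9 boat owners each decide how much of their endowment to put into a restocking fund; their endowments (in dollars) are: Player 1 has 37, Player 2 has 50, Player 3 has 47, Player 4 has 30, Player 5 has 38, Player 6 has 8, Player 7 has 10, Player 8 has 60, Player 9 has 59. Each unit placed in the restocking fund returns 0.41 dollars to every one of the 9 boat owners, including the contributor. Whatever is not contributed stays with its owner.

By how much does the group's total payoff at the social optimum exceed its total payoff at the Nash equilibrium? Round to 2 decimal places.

911.91 dollars

The private return per contributed unit is 0.41 < 1 for everyone, so the Nash equilibrium is zero contribution and the group total is Σ E_j = 37 + 50 + 47 + 30 + 38 + 8 + 10 + 60 + 59 = 339.
Each contributed unit returns 3.690 to the group, so the social optimum is full contribution by everyone: group total = 3.690 × 339 = 1250.91.
Efficiency loss = (3.690 − 1) × 339 = 911.91.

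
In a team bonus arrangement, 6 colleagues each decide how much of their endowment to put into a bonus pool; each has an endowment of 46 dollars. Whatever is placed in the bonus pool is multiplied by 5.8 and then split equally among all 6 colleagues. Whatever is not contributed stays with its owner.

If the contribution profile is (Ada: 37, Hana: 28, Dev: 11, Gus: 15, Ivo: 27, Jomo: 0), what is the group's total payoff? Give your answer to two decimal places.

842.40 dollars

Total contributed: 37 + 28 + 11 + 15 + 27 + 0 = 118; total kept: 6 × 46 − 118 = 158.
The bonus pool pays out 5.8 × 118 = 684.40 in aggregate.
Group total = 158 + 684.40 = 842.40.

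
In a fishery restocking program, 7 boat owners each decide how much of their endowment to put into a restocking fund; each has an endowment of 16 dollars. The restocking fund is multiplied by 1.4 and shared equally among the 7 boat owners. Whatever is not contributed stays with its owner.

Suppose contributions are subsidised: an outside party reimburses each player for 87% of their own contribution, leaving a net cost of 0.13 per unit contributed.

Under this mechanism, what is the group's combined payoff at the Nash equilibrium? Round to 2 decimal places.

Under the mechanism each unit contributed yields (1.4/7) / 0.13 = 1.5385 back to its contributor per unit of net cost, which exceeds 1, making full contribution the dominant choice for everyone.
So the Nash equilibrium is full contribution by all 7; the group earns 7 × (16 × 0.87 + 1.4 × 16) = 254.24.

254.24 dollars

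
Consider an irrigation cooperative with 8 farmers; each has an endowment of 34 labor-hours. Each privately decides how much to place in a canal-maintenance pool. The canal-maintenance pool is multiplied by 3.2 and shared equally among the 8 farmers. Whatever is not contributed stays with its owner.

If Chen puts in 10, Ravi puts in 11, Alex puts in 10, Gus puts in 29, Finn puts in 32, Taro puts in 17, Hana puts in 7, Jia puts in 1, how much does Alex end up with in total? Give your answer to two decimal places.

Total contributed: 10 + 11 + 10 + 29 + 32 + 17 + 7 + 1 = 117.
Each receives 3.2 × 117 / 8 = 46.80 from the canal-maintenance pool.
Alex keeps 34 − 10 = 24, so Alex's payoff is 24 + 46.80 = 70.80.

70.80 labor-hours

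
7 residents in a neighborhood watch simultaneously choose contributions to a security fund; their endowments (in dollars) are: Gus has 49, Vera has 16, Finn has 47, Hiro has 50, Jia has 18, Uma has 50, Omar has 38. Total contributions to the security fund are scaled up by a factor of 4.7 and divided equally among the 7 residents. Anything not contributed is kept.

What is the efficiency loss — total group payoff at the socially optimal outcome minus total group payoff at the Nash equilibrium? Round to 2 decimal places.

The private return per contributed unit is 4.7/7 = 0.6714 < 1 for every player regardless of endowment, so the Nash equilibrium is zero contribution and the group total is Σ E_j = 49 + 16 + 47 + 50 + 18 + 50 + 38 = 268.
Each contributed unit returns 4.700 to the group, so the social optimum is full contribution by everyone: group total = 4.700 × 268 = 1259.60.
Efficiency loss = (4.700 − 1) × 268 = 991.60.

991.60 dollars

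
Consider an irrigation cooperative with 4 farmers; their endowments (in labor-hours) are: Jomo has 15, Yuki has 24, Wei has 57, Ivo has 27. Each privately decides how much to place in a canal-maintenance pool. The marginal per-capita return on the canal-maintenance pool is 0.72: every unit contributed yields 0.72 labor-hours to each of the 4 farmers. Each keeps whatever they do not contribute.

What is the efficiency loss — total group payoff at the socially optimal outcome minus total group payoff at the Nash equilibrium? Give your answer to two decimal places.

231.24 labor-hours

The private return per contributed unit is 0.72 < 1 for everyone, so the Nash equilibrium is zero contribution and the group total is Σ E_j = 15 + 24 + 57 + 27 = 123.
Each contributed unit returns 2.880 to the group, so the social optimum is full contribution by everyone: group total = 2.880 × 123 = 354.24.
Efficiency loss = (2.880 − 1) × 123 = 231.24.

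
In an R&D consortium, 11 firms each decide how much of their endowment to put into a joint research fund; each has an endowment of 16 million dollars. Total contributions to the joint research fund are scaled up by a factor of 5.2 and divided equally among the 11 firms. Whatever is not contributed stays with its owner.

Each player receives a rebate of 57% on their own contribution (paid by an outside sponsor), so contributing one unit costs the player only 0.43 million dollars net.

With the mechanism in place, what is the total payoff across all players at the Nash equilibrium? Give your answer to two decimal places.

Under the mechanism each unit contributed yields (5.2/11) / 0.43 = 1.0994 back to its contributor per unit of net cost, which exceeds 1, making full contribution the dominant choice for everyone.
So the Nash equilibrium is full contribution by all 11; the group earns 11 × (16 × 0.57 + 5.2 × 16) = 1015.52.

1015.52 million dollars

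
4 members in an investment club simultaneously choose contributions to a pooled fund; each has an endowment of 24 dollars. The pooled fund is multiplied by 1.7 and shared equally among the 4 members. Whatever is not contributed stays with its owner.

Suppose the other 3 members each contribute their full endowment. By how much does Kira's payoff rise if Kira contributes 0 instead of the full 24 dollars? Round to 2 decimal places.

Switching from a contribution of 24 to 0 lets Kira keep an extra 24 dollars, but lowers the pooled fund by 24, which costs Kira their own share of that drop: 1.7/4 × 24 = 10.20.
Net gain = 24 − 10.20 = 13.80. The private return per contributed unit (0.4250) is below 1, so free-riding is indeed the best response regardless of what the others do.

13.80 dollars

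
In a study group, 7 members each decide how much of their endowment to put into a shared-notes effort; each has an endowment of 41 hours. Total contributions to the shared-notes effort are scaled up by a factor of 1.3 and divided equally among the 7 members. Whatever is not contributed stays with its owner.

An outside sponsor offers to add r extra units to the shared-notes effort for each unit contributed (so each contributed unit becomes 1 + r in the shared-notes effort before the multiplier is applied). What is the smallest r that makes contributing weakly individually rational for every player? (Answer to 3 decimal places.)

4.385

With matching at rate r, one contributed unit becomes (1 + r) in the shared-notes effort and returns 1.3 × (1 + r) / 7 to the contributor.
Setting this equal to 1: 1 + r = 7/1.3 = 5.3846.
So the minimum matching rate is r = 5.3846 − 1 = 4.385.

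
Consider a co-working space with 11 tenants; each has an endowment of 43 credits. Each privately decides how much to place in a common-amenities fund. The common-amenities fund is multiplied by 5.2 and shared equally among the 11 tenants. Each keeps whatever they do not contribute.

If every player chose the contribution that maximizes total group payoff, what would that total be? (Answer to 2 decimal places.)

2459.60 credits

Each contributed unit returns 5.200 to the group as a whole (0.4727 to each of 11 players), which exceeds 1, so the social optimum is full contribution: group total = 5.200 × 473 = 2459.60.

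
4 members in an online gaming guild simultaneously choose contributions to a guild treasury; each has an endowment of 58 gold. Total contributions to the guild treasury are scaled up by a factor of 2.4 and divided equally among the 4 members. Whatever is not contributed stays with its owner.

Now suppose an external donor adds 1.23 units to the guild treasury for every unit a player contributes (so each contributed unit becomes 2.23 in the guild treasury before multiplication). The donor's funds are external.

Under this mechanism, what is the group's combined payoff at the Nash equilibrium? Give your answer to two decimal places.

With the mechanism, a contributed unit returns 2.4 × 2.23 / 4 = 1.3380 per unit of net cost to the contributor — now above 1 — so contributing fully is weakly dominant for every player.
At the Nash equilibrium everyone contributes 58. Group total payoff = 2.4 × 2.23 × 232 = 1241.66.

1241.66 gold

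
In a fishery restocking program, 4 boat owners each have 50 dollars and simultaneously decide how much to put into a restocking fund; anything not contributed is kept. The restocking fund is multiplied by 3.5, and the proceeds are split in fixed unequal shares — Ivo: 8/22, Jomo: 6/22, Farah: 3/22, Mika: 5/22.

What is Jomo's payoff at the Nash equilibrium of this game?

For player j, contributing a unit is worthwhile iff 3.5 × (j's share) ≥ 1, i.e. iff j's share is at least 0.2857.
Only Ivo (8/22) clears that bar, contributing 50; the remaining 3 contribute 0. Total contributed: 50.
Jomo keeps 50 and receives 3.5 × 50 × 6/22 = 47.73 from the restocking fund, for a payoff of 97.73.

97.73 dollars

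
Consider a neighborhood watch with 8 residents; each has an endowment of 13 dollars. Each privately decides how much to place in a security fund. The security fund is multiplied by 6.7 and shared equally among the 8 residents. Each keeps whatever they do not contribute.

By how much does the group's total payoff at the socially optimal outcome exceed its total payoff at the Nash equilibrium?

Each contributed unit returns 6.7/8 = 0.8375 to its contributor — below 1 — so contributing 0 is dominant for every player. At the Nash equilibrium everyone keeps their 13, and the group total is 8 × 13 = 104.
Each contributed unit returns 6.700 to the group as a whole (0.8375 to each of 8 players), which exceeds 1, so the social optimum is full contribution: group total = 6.700 × 104 = 696.80.
Efficiency loss = 696.80 − 104 = 592.80.

592.80 dollars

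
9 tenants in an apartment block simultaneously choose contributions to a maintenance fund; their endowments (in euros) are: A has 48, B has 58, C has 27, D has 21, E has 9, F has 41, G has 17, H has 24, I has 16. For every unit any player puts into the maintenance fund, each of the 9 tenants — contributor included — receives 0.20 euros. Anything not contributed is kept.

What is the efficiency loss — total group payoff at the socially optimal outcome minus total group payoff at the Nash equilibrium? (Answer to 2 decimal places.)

208.80 euros

The private return per contributed unit is 0.20 < 1 for everyone, so the Nash equilibrium is zero contribution and the group total is Σ E_j = 48 + 58 + 27 + 21 + 9 + 41 + 17 + 24 + 16 = 261.
Each contributed unit returns 1.800 to the group, so the social optimum is full contribution by everyone: group total = 1.800 × 261 = 469.80.
Efficiency loss = (1.800 − 1) × 261 = 208.80.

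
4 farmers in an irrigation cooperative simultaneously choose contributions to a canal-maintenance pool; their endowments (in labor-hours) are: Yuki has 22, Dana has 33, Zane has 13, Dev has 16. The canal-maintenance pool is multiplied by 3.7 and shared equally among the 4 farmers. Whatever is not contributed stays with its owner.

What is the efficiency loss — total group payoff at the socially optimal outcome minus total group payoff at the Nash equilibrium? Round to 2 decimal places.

The private return per contributed unit is 3.7/4 = 0.9250 < 1 for every player regardless of endowment, so the Nash equilibrium is zero contribution and the group total is Σ E_j = 22 + 33 + 13 + 16 = 84.
Each contributed unit returns 3.700 to the group, so the social optimum is full contribution by everyone: group total = 3.700 × 84 = 310.80.
Efficiency loss = (3.700 − 1) × 84 = 226.80.

226.80 labor-hours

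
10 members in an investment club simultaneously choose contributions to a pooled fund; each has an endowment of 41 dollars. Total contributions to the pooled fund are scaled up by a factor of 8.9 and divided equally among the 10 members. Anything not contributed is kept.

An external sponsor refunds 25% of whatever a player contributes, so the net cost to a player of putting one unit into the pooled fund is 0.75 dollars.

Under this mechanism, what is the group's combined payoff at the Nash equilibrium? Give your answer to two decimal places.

The effective private return per unit is now (8.9/10) / 0.75 = 1.1867 > 1, so every player's dominant strategy flips to full contribution.
So the Nash equilibrium is full contribution by all 10; the group earns 10 × (41 × 0.25 + 8.9 × 41) = 3751.50.

3751.50 dollars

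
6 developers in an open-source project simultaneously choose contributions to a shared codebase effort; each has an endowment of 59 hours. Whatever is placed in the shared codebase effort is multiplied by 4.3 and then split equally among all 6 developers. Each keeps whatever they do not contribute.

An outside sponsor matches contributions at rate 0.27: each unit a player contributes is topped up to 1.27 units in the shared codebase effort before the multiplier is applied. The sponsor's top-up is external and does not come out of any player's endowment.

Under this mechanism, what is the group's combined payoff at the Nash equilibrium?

354.00 hours

With the mechanism, a contributed unit returns 4.3 × 1.27 / 6 = 0.9102 per unit of net cost — still below 1 — so contributing 0 remains dominant for every player.
At the Nash equilibrium no one contributes; group total payoff = 6 × 59 = 354.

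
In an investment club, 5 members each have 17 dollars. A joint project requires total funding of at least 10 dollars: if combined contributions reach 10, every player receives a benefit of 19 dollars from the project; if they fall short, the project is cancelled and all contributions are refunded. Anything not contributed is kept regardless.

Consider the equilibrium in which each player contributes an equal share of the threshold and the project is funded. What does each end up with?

Equal share of the threshold: 10/5 = 2.
At this profile no one gains by cutting their contribution: any cut drops the total below 10, the project is cancelled, contributions are refunded, and the deviator ends with 17, which is less than 17 − 2 + 19 = 34. Contributing more than 2 just wastes the excess. So contributing exactly 2 is a best response.
Each player's payoff: 17 − 2 + 19 = 34.

34 dollars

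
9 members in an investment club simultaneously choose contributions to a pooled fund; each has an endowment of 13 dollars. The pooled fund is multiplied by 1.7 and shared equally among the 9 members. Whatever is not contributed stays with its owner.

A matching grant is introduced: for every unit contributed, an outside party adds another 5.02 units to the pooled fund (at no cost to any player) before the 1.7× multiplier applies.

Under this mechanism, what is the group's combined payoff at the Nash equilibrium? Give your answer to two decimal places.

The effective private return per unit is now 1.7 × 6.02 / 9 = 1.1371 > 1, so every player's dominant strategy flips to full contribution.
At the Nash equilibrium everyone contributes 13. Group total payoff = 1.7 × 6.02 × 117 = 1197.38.

1197.38 dollars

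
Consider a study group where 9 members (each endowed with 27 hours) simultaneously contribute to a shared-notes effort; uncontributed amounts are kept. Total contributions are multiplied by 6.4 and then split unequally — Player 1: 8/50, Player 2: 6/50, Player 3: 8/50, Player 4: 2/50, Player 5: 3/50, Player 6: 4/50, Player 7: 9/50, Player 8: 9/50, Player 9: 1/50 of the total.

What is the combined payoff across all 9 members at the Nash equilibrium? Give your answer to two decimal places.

826.20 hours

For player j, contributing a unit is worthwhile iff 6.4 × (j's share) ≥ 1, i.e. iff j's share is at least 0.1563.
Player 1, Player 3, Player 7 and Player 8 are above the threshold, contributing 27 each; the remaining 5 contribute 0. Total contributed: 108.
The shared-notes effort pays out 6.4 × 108 = 691.20 in total (split across the unequal shares, but the aggregate is all that matters for the group sum).
The 5 free-riders keep 27 each, adding 135. Group total = 135 + 691.20 = 826.20.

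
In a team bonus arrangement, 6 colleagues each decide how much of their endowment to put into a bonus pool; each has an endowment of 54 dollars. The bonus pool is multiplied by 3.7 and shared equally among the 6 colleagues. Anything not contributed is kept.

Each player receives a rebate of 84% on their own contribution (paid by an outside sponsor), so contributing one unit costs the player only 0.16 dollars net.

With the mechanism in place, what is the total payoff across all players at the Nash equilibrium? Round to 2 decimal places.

Under the mechanism each unit contributed yields (3.7/6) / 0.16 = 3.8542 back to its contributor per unit of net cost, which exceeds 1, making full contribution the dominant choice for everyone.
At the Nash equilibrium everyone contributes 54. Group total payoff = 6 × (54 × 0.84 + 3.7 × 54) = 1470.96.

1470.96 dollars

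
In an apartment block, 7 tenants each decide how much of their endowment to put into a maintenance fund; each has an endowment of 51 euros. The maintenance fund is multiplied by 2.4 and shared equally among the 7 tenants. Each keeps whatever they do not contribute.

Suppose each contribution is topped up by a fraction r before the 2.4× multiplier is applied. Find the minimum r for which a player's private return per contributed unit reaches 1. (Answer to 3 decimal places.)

With matching at rate r, one contributed unit becomes (1 + r) in the maintenance fund and returns 2.4 × (1 + r) / 7 to the contributor.
Setting this equal to 1: 1 + r = 7/2.4 = 2.9167.
So the minimum matching rate is r = 2.9167 − 1 = 1.917.

1.917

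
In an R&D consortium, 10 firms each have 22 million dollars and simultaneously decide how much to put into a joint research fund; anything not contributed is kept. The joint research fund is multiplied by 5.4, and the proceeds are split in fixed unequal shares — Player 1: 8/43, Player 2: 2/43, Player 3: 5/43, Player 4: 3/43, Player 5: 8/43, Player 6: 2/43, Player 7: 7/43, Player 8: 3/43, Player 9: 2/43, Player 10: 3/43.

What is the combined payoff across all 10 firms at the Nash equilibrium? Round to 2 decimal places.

Player j's private return per contributed unit is 5.4 × (j's share). Contributing is weakly dominant for j when that share is at least 1/5.4 = 0.1852, and contributing 0 is dominant otherwise.
The shares above 0.1852 belong to Player 1 and Player 5, contributing 22 each; the remaining 8 contribute 0. Total contributed: 44.
The joint research fund pays out 5.4 × 44 = 237.60 in total (split across the unequal shares, but the aggregate is all that matters for the group sum).
The 8 free-riders keep 22 each, adding 176. Group total = 176 + 237.60 = 413.60.

413.60 million dollars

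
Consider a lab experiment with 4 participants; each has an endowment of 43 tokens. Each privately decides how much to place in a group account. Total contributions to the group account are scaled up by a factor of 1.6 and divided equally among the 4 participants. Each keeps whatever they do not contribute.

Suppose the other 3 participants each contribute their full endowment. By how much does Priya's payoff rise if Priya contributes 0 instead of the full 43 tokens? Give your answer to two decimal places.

Switching from a contribution of 43 to 0 lets Priya keep an extra 43 tokens, but lowers the group account by 43, which costs Priya their own share of that drop: 1.6/4 × 43 = 17.20.
Net gain = 43 − 17.20 = 25.80. The private return per contributed unit (0.4000) is below 1, so free-riding is indeed the best response regardless of what the others do.

25.80 tokens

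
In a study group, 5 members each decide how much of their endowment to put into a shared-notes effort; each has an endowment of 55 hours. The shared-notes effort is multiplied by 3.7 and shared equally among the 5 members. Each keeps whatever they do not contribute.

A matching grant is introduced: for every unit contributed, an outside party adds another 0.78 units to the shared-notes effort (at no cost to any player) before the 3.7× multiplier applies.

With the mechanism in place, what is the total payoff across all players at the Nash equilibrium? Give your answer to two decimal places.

1811.15 hours

The effective private return per unit is now 3.7 × 1.78 / 5 = 1.3172 > 1, so every player's dominant strategy flips to full contribution.
So the Nash equilibrium is full contribution by all 5; the group earns 3.7 × 1.78 × 275 = 1811.15.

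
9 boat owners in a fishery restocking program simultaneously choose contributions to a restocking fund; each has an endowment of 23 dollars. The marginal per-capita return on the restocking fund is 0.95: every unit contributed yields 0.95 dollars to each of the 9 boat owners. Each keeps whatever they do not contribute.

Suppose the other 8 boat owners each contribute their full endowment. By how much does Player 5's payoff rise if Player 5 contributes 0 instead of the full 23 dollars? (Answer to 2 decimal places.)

1.15 dollars

Switching from a contribution of 23 to 0 lets Player 5 keep an extra 23 dollars, but lowers the restocking fund by 23, which costs Player 5 their own share of that drop: 0.95 × 23 = 21.85.
Net gain = 23 − 21.85 = 1.15. The private return per contributed unit (0.95) is below 1, so free-riding is indeed the best response regardless of what the others do.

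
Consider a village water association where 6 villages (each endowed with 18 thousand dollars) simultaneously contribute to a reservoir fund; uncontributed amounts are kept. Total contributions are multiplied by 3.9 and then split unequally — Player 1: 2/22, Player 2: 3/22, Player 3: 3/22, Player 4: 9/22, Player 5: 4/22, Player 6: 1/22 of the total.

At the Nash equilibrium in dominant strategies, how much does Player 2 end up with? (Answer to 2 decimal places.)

Player j's private return per contributed unit is 3.9 × (j's share). Contributing is weakly dominant for j when that share is at least 1/3.9 = 0.2564, and contributing 0 is dominant otherwise.
Player 4 alone (share 9/22) is above the threshold, contributing 18; the remaining 5 contribute 0. Total contributed: 18.
Player 2 keeps 18 and receives 3.9 × 18 × 3/22 = 9.57 from the reservoir fund, for a payoff of 27.57.

27.57 thousand dollars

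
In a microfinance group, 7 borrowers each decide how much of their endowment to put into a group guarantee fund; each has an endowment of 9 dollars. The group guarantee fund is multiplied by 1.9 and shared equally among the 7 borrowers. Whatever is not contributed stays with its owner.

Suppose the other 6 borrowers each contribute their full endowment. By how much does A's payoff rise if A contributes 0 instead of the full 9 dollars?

Switching from a contribution of 9 to 0 lets A keep an extra 9 dollars, but lowers the group guarantee fund by 9, which costs A their own share of that drop: 1.9/7 × 9 = 2.44.
Net gain = 9 − 2.44 = 6.56. The private return per contributed unit (0.2714) is below 1, so free-riding is indeed the best response regardless of what the others do.

6.56 dollars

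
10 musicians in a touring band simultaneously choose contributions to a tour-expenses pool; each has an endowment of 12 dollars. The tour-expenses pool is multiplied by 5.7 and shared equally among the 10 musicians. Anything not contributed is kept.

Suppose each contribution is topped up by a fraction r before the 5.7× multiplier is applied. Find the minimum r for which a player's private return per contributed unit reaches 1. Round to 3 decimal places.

0.754

With matching at rate r, one contributed unit becomes (1 + r) in the tour-expenses pool and returns 5.7 × (1 + r) / 10 to the contributor.
Setting this equal to 1: 1 + r = 10/5.7 = 1.7544.
So the minimum matching rate is r = 1.7544 − 1 = 0.754.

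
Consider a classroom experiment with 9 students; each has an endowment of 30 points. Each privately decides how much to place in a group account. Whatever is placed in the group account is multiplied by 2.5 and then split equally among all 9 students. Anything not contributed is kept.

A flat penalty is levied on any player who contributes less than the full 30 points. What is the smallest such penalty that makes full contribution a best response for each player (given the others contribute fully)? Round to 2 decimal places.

21.67 points

Given the others contribute fully, the best deviation is to contribute 0 (any partial contribution still incurs the fine and gives up units whose private return 0.2778 is below 1).
Deviating from 30 to 0 saves 30 points but forfeits the deviator's share of the drop in the group account: 2.5/9 × 30 = 8.33.
So the deviation gain is 30 − 8.33 = 21.67, and the fine must be at least 21.67 points to wipe it out.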